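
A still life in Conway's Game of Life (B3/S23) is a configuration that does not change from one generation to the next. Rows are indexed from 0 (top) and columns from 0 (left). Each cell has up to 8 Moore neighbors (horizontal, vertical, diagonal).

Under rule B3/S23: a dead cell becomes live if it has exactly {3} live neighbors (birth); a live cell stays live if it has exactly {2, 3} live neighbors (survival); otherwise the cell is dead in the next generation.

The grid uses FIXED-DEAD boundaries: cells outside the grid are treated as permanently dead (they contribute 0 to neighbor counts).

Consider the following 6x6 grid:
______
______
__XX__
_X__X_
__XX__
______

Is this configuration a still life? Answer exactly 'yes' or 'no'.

Compute generation 1 and compare to generation 0 (given above):
Generation 1:
______
______
__XX__
_X__X_
__XX__
______
The grids are IDENTICAL -> still life.

Answer: yes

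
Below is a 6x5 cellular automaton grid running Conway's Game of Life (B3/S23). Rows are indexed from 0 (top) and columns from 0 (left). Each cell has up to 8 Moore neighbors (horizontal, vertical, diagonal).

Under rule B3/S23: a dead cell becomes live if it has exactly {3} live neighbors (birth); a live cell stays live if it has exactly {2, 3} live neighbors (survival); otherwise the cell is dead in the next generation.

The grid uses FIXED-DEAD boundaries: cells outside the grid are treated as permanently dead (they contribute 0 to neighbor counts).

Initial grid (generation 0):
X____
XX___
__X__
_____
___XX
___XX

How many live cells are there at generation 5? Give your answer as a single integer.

Answer: 0

Derivation:
Simulating step by step:
Generation 0 (given above): 8 live cells
Generation 1: 10 live cells
XX___
XX___
_X___
___X_
___XX
___XX
Generation 2: 12 live cells
XX___
__X__
XXX__
__XXX
__X__
___XX
Generation 3: 4 live cells
_X___
__X__
_____
_____
__X__
___X_
Generation 4: 0 live cells
_____
_____
_____
_____
_____
_____
Generation 5: 0 live cells
_____
_____
_____
_____
_____
_____
Population at generation 5: 0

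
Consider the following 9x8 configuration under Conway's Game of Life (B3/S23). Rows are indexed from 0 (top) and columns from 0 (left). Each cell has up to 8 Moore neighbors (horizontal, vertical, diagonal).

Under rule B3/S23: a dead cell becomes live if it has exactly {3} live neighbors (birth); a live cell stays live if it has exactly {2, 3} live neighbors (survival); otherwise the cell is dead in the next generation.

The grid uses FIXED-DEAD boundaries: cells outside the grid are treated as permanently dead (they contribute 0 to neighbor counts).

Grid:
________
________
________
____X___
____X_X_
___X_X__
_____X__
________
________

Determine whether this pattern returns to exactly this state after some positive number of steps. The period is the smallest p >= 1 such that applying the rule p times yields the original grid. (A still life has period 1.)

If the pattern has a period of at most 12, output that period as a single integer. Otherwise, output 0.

Simulating and comparing each generation to the original:
Gen 0 (original, given above): 6 live cells
Gen 1: 6 live cells, differs from original
Gen 2: 6 live cells, MATCHES original -> period = 2

Answer: 2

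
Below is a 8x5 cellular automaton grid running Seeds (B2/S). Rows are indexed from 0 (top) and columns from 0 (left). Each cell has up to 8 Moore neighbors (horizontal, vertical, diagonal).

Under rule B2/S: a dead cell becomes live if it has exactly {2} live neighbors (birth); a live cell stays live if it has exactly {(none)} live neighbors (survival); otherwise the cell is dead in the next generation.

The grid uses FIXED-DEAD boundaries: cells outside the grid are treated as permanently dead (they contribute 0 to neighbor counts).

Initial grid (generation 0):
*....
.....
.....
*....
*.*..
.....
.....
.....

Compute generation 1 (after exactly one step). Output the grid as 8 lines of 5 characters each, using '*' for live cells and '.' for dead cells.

Answer: .....
.....
.....
.....
.....
.*...
.....
.....

Derivation:
Simulating step by step:
Generation 0 (given above): 4 live cells
Generation 1: 1 live cells
(generation 1 grid is the final answer)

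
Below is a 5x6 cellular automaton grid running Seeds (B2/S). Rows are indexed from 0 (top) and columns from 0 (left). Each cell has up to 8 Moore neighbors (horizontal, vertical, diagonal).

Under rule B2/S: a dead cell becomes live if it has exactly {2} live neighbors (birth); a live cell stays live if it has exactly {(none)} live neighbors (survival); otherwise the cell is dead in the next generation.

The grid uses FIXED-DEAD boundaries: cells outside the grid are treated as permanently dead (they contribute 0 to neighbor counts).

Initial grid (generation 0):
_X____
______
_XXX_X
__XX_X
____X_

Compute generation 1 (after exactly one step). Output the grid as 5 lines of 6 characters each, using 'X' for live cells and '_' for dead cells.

Simulating step by step:
Generation 0 (given above): 9 live cells
Generation 1: 5 live cells
(generation 1 grid is the final answer)

Answer: ______
X__XX_
______
______
__X__X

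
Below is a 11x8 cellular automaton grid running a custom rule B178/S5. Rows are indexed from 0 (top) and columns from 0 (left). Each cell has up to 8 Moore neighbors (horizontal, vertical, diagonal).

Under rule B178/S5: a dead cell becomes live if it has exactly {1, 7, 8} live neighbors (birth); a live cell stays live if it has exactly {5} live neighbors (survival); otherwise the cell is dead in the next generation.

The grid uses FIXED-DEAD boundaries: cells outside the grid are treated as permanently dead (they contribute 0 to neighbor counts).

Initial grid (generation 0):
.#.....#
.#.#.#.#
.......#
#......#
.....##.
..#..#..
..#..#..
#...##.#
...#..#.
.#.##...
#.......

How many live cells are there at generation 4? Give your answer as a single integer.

Simulating step by step:
Generation 0 (given above): 25 live cells
Generation 1: 15 live cells
...#.#..
........
...#.#..
.#..#...
#.##....
.......#
#......#
........
........
......##
.....#..
Generation 2: 18 live cells
..#...#.
........
##....#.
......#.
.....###
....#...
.#......
##....##
.....#..
....#...
....#...
Generation 3: 19 live cells
.#.#.#.#
...#....
..#.....
..#.#...
...#....
####....
...##...
....#...
..##....
......#.
........
Generation 4: 19 live cells
#.......
#....#.#
.....#..
.....#..
.....#..
.....#..
........
.#......
.#....##
.#..##.#
.....###
Population at generation 4: 19

Answer: 19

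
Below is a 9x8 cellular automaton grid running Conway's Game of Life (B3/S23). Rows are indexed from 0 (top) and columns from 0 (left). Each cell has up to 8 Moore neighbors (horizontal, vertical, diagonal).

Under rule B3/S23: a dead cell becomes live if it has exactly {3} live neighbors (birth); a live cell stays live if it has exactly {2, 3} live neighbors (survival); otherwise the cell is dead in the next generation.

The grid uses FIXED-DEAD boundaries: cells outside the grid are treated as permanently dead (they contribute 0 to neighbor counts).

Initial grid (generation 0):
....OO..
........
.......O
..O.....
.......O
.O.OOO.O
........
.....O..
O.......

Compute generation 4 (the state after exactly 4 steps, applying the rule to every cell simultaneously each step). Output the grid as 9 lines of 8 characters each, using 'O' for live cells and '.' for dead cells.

Answer: ........
........
........
...O.O..
..O...O.
...O...O
....OO.O
......O.
........

Derivation:
Simulating step by step:
Generation 0 (given above): 12 live cells
Generation 1: 8 live cells
........
........
........
........
..OOO.O.
....O.O.
.....OO.
........
........
Generation 2: 8 live cells
........
........
........
...O....
...OO...
....O.OO
.....OO.
........
........
Generation 3: 12 live cells
........
........
........
...OO...
...OOO..
...OO.OO
.....OOO
........
........
Generation 4: 10 live cells
(generation 4 grid is the final answer)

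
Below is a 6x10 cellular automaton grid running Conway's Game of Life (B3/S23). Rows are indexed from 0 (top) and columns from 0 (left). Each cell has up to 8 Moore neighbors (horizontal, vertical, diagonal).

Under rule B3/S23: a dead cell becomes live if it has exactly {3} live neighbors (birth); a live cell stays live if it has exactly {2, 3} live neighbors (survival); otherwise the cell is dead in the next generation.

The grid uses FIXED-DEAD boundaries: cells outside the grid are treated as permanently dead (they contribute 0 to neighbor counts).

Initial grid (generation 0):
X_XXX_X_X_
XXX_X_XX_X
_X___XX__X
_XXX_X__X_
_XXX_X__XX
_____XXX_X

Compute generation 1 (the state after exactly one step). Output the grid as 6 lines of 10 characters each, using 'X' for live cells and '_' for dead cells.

Simulating step by step:
Generation 0 (given above): 32 live cells
Generation 1: 24 live cells
(generation 1 grid is the final answer)

Answer: X_X_X_X_X_
X___X____X
_________X
X__X_X_XX_
_X_X_X___X
__X_XXXX_X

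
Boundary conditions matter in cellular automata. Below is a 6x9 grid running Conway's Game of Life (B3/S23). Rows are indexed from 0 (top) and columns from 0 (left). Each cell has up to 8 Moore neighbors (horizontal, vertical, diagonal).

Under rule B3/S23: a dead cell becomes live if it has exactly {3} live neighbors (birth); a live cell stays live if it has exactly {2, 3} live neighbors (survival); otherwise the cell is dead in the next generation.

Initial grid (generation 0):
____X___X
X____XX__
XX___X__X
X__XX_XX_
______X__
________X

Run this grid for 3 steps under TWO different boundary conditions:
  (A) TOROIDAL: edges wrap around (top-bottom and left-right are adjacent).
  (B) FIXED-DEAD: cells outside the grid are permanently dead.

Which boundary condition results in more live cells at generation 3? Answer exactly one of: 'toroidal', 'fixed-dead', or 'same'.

Answer: toroidal

Derivation:
Under TOROIDAL boundary, generation 3:
XX______X
_XX___X_X
__XXX____
__X__XX__
_____X___
XX___XX__
Population = 18

Under FIXED-DEAD boundary, generation 3:
____X_X__
_X____X__
__XXX__X_
_X_____X_
_____X_X_
______X__
Population = 13

Comparison: toroidal=18, fixed-dead=13 -> toroidal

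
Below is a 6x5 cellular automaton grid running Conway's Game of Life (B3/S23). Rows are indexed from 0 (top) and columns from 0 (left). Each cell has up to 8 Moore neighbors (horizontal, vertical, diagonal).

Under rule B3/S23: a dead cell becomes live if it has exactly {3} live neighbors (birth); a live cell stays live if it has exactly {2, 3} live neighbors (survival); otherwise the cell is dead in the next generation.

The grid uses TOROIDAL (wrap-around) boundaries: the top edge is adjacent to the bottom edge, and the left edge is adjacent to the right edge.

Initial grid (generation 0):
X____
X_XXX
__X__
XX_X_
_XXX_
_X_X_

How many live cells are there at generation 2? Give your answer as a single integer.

Answer: 13

Derivation:
Simulating step by step:
Generation 0 (given above): 14 live cells
Generation 1: 13 live cells
X____
X_XXX
_____
X__XX
___X_
XX_XX
Generation 2: 13 live cells
_____
XX_XX
_XX__
___XX
_X___
XXXX_
Population at generation 2: 13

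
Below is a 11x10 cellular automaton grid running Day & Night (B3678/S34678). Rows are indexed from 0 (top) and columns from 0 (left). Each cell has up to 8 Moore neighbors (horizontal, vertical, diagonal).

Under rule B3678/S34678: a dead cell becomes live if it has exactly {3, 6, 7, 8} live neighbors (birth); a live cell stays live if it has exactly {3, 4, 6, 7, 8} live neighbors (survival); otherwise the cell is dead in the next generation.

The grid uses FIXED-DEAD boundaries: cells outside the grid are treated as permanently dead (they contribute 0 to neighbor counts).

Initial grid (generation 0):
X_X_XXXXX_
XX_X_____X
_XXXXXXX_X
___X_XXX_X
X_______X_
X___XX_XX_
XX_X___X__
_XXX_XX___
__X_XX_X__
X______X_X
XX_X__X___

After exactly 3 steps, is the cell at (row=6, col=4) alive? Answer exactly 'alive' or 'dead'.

Answer: alive

Derivation:
Simulating step by step:
Generation 0 (given above): 51 live cells
Generation 1: 41 live cells
___X______
X_X_XXX___
XX_X_X_X__
_X_X_X_X__
________XX
X_____XXX_
XX_X___XX_
XX_X_XXX__
__X_XX__X_
__XXXX__X_
__________
Generation 2: 36 live cells
____XX____
__X_XXX___
XX_XXXX___
X_________
________X_
_X________
XX__XXXXX_
XX_X_XXX__
__XXX_____
___XXX____
___XX_____
Generation 3: 40 live cells
___XXXX___
_X__XXX___
_XXXX_X___
_X__XX____
__________
X____XX_X_
XX__XX_X__
XX_XX__XX_
_XX_X_____
___XXX____
___XXX____

Cell (6,4) at generation 3: 1 -> alive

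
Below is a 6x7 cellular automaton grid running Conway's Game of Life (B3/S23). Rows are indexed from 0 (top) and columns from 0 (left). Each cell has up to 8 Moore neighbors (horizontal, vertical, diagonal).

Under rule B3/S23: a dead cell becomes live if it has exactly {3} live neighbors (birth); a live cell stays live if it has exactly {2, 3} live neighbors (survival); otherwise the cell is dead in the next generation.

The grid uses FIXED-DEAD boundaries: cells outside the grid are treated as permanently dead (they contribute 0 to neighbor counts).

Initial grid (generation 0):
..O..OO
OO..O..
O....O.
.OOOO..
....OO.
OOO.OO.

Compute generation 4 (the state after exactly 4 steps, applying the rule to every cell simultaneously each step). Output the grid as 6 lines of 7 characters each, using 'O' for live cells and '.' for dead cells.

Simulating step by step:
Generation 0 (given above): 19 live cells
Generation 1: 16 live cells
.O...O.
OO..O.O
O....O.
.OOO...
O......
.O.OOO.
Generation 2: 16 live cells
OO...O.
OO..O.O
O..OOO.
OOO....
O......
....O..
Generation 3: 14 live cells
OO...O.
..OO..O
...OOO.
O.OOO..
O......
.......
Generation 4: 13 live cells
(generation 4 grid is the final answer)

Answer: .OO....
.OOO..O
.O...O.
.OO..O.
.O.O...
.......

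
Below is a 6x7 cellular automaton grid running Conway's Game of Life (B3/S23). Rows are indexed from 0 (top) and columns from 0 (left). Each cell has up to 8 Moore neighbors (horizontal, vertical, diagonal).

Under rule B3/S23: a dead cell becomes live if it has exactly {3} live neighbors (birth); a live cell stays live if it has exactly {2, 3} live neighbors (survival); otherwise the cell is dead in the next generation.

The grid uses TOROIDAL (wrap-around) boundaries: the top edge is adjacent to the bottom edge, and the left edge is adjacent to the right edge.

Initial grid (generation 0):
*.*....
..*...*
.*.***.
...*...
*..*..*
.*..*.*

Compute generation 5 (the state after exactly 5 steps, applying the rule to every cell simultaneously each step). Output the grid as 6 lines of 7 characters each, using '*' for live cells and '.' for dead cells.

Answer: .......
.......
.***...
.*.*...
.**....
.......

Derivation:
Simulating step by step:
Generation 0 (given above): 15 live cells
Generation 1: 28 live cells
*.**.**
*.*.***
...***.
*..*.**
*.*****
.***.**
Generation 2: 6 live cells
.......
*.*....
.**....
**.....
.......
.......
Generation 3: 5 live cells
.......
..*....
..*....
***....
.......
.......
Generation 4: 5 live cells
.......
.......
..**...
.**....
.*.....
.......
Generation 5: 7 live cells
(generation 5 grid is the final answer)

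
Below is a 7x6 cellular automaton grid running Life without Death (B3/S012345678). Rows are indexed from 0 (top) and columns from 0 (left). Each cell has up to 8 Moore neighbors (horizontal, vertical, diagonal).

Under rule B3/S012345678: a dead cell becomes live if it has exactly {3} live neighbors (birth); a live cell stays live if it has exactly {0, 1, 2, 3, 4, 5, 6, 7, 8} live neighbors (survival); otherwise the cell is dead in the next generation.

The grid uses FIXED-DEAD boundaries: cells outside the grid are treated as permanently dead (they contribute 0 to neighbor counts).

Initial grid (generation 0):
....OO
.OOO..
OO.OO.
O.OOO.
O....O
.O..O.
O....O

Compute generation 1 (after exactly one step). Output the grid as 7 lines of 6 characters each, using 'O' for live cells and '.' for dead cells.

Answer: ..OOOO
OOOO.O
OO.OO.
O.OOOO
O.O..O
OO..OO
O....O

Derivation:
Simulating step by step:
Generation 0 (given above): 19 live cells
Generation 1: 27 live cells
(generation 1 grid is the final answer)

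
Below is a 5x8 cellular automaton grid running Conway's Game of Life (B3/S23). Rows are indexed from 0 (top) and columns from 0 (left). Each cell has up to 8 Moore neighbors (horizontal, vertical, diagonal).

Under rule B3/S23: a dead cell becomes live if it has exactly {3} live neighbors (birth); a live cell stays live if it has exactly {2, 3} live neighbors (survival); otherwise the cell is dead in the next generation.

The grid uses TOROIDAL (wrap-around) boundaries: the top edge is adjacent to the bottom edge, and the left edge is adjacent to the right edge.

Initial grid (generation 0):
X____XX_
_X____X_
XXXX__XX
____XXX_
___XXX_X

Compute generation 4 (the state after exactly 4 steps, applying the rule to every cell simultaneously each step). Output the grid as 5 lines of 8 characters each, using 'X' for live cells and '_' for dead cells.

Answer: ________
XX______
___XX___
________
________

Derivation:
Simulating step by step:
Generation 0 (given above): 18 live cells
Generation 1: 9 live cells
X_______
________
XXXXX___
_X______
___X___X
Generation 2: 10 live cells
________
X_XX____
XXXX____
_X__X___
X_______
Generation 3: 6 live cells
_X______
X__X____
X___X___
___X____
________
Generation 4: 4 live cells
(generation 4 grid is the final answer)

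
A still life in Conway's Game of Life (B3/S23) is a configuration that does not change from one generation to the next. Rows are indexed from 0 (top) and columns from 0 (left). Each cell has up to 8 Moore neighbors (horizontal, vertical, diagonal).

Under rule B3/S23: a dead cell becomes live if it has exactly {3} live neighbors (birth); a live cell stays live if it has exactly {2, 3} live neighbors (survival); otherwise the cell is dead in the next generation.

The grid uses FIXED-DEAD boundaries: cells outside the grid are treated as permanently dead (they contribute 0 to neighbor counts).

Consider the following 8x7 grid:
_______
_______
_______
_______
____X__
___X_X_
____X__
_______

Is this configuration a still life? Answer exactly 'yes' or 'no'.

Compute generation 1 and compare to generation 0 (given above):
Generation 1:
_______
_______
_______
_______
____X__
___X_X_
____X__
_______
The grids are IDENTICAL -> still life.

Answer: yes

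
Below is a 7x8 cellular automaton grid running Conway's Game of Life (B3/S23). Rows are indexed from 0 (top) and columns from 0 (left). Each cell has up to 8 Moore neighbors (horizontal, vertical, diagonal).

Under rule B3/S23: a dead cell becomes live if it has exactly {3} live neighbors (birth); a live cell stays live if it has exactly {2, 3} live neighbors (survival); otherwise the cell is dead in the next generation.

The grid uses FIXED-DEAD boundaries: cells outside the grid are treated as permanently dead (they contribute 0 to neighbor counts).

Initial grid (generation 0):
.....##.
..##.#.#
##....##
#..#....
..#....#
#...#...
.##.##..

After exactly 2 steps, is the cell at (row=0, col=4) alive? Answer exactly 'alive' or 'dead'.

Answer: alive

Derivation:
Simulating step by step:
Generation 0 (given above): 20 live cells
Generation 1: 27 live cells
....###.
.##.##.#
##.##.##
#.#...##
.#.#....
..#.##..
.#.###..
Generation 2: 24 live cells
...##.#.
###....#
#...#...
#...####
.#.####.
.#...#..
..##.#..

Cell (0,4) at generation 2: 1 -> alive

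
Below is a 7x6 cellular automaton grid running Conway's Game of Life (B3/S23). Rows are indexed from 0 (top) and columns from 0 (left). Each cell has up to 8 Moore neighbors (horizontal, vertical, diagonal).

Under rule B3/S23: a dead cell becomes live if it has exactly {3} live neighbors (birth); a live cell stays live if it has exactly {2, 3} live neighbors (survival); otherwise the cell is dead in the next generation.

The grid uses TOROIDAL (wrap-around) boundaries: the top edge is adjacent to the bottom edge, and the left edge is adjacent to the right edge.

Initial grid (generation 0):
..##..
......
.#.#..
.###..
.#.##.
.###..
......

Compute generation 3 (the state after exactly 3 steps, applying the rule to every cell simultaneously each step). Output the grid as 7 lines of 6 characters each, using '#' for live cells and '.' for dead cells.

Simulating step by step:
Generation 0 (given above): 13 live cells
Generation 1: 11 live cells
......
...#..
.#.#..
##....
#...#.
.#.##.
.#....
Generation 2: 18 live cells
......
..#...
##....
###..#
#.###.
######
..#...
Generation 3: 8 live cells
(generation 3 grid is the final answer)

Answer: ......
.#....
.....#
....#.
......
#.....
#.#.##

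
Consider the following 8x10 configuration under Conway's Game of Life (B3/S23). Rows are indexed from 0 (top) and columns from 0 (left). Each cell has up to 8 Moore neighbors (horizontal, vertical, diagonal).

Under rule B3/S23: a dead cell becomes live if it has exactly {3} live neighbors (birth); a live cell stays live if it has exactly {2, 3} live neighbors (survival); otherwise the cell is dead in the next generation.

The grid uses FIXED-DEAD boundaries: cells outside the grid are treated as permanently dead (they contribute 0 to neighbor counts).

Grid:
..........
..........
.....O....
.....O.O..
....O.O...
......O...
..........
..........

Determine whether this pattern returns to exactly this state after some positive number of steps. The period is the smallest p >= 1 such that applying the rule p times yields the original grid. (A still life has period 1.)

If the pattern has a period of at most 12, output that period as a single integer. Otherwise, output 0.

Answer: 2

Derivation:
Simulating and comparing each generation to the original:
Gen 0 (original, given above): 6 live cells
Gen 1: 6 live cells, differs from original
Gen 2: 6 live cells, MATCHES original -> period = 2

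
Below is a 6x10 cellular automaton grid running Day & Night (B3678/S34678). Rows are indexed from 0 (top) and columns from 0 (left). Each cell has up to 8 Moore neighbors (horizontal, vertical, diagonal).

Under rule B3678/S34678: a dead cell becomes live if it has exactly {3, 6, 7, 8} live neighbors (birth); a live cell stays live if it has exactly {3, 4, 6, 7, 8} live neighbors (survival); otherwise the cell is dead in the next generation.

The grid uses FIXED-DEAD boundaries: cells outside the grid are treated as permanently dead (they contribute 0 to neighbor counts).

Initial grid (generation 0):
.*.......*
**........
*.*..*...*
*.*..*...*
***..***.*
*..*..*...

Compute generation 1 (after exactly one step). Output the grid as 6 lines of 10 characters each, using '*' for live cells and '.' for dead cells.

Answer: *.........
***.......
**........
******....
*.*****.*.
..*..***..

Derivation:
Simulating step by step:
Generation 0 (given above): 22 live cells
Generation 1: 23 live cells
(generation 1 grid is the final answer)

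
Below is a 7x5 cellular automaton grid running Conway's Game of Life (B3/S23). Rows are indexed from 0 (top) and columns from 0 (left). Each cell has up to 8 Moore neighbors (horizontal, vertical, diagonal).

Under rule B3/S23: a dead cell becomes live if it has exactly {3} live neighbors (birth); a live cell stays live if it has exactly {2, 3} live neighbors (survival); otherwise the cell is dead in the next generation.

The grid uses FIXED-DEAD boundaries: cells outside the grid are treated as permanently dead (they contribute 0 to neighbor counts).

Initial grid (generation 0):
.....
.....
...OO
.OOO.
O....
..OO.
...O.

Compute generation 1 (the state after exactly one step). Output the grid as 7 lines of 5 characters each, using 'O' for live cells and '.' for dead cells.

Simulating step by step:
Generation 0 (given above): 9 live cells
Generation 1: 10 live cells
(generation 1 grid is the final answer)

Answer: .....
.....
...OO
.OOOO
.....
..OO.
..OO.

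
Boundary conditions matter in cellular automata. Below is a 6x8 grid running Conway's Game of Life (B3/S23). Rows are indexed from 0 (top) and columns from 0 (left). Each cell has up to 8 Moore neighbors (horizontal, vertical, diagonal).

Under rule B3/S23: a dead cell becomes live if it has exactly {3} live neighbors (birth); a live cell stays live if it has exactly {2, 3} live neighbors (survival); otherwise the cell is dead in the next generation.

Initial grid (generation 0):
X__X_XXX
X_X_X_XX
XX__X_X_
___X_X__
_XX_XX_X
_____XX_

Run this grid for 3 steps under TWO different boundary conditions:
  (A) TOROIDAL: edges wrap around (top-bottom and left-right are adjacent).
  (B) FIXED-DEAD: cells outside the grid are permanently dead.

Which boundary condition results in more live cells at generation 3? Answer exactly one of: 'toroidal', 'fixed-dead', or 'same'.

Under TOROIDAL boundary, generation 3:
X__XX__X
_______X
_X______
__X_X_XX
_X_XXX_X
XX_XXX__
Population = 20

Under FIXED-DEAD boundary, generation 3:
_XXXX___
X_____X_
X__XXX__
__X_____
__X__X__
__XX_X__
Population = 16

Comparison: toroidal=20, fixed-dead=16 -> toroidal

Answer: toroidal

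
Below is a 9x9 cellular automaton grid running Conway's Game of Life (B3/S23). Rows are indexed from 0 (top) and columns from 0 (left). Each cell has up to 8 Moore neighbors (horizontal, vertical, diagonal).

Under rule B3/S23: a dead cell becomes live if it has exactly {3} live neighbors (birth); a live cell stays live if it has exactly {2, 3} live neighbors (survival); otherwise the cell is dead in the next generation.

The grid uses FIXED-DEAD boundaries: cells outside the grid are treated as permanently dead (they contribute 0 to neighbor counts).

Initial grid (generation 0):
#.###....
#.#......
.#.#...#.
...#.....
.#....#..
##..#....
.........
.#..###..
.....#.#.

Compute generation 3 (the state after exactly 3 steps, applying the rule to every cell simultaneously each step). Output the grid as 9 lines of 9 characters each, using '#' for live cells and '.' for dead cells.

Answer: .........
.........
.........
.#.......
.#.......
#........
.........
...##....
.....#...

Derivation:
Simulating step by step:
Generation 0 (given above): 21 live cells
Generation 1: 19 live cells
..##.....
#...#....
.#.#.....
.........
###......
##.......
##..#....
....###..
....##...
Generation 2: 13 live cells
...#.....
.#..#....
.........
#........
#.#......
.........
##..#....
...#..#..
....#.#..
Generation 3: 6 live cells
(generation 3 grid is the final answer)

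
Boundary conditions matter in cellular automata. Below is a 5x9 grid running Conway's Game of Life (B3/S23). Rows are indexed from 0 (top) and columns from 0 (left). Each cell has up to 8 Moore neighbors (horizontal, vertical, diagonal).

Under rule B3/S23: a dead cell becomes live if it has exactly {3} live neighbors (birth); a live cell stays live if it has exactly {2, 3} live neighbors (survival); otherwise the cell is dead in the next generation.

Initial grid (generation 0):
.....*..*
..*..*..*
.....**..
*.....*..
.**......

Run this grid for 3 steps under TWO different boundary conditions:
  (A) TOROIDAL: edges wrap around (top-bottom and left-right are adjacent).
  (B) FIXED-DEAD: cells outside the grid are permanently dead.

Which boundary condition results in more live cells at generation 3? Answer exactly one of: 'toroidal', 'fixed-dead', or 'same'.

Under TOROIDAL boundary, generation 3:
**.....**
.*....**.
.*..**.*.
......*.*
.........
Population = 13

Under FIXED-DEAD boundary, generation 3:
.........
......*..
....**.**
......*..
.........
Population = 6

Comparison: toroidal=13, fixed-dead=6 -> toroidal

Answer: toroidal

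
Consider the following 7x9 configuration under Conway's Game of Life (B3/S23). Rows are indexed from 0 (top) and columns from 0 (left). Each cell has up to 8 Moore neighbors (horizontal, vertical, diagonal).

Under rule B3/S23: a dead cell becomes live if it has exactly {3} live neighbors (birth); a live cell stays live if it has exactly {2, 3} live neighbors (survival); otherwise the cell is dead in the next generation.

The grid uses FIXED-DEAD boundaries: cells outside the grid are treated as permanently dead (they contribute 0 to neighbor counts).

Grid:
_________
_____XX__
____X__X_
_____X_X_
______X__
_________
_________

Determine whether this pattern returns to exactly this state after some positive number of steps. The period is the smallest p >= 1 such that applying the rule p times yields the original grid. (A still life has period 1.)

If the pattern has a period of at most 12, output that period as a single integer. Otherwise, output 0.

Answer: 1

Derivation:
Simulating and comparing each generation to the original:
Gen 0 (original, given above): 7 live cells
Gen 1: 7 live cells, MATCHES original -> period = 1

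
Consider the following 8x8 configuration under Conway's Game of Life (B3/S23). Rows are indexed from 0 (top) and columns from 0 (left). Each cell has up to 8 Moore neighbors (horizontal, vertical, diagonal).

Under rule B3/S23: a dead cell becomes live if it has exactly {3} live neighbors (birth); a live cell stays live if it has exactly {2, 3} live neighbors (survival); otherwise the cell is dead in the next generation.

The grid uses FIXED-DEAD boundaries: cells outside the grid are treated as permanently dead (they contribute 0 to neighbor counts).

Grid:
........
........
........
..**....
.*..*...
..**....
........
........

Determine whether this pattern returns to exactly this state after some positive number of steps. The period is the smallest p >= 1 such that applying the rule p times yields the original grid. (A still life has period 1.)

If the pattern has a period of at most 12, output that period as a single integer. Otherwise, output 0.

Answer: 1

Derivation:
Simulating and comparing each generation to the original:
Gen 0 (original, given above): 6 live cells
Gen 1: 6 live cells, MATCHES original -> period = 1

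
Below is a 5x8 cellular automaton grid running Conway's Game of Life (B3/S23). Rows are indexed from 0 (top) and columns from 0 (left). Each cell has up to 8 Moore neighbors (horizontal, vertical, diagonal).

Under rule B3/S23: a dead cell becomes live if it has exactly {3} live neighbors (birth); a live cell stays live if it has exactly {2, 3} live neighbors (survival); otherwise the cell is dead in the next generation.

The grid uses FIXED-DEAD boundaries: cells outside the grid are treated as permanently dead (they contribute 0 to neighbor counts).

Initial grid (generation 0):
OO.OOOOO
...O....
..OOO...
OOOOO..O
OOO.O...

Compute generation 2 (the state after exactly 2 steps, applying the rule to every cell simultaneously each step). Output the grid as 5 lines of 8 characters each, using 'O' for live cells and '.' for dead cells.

Answer: ..OOOOO.
..OOO.O.
........
........
........

Derivation:
Simulating step by step:
Generation 0 (given above): 21 live cells
Generation 1: 11 live cells
..OOOOO.
.O....O.
........
O....O..
O...O...
Generation 2: 9 live cells
(generation 2 grid is the final answer)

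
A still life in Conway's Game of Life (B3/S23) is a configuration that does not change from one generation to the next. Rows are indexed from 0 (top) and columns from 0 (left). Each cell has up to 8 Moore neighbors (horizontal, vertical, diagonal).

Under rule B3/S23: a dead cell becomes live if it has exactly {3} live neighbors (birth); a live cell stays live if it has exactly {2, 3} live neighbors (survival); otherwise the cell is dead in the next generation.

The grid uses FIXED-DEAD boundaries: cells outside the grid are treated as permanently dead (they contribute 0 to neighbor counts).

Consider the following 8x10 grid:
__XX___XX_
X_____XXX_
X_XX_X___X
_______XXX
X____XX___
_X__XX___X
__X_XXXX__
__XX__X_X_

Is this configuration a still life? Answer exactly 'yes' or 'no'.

Answer: no

Derivation:
Compute generation 1 and compare to generation 0 (given above):
Generation 1:
______X_X_
____X_X__X
_X_______X
_X__XX_XXX
____XXXX_X
_X_X___X__
_XX____XX_
__XXX_X___
Cell (0,2) differs: gen0=1 vs gen1=0 -> NOT a still life.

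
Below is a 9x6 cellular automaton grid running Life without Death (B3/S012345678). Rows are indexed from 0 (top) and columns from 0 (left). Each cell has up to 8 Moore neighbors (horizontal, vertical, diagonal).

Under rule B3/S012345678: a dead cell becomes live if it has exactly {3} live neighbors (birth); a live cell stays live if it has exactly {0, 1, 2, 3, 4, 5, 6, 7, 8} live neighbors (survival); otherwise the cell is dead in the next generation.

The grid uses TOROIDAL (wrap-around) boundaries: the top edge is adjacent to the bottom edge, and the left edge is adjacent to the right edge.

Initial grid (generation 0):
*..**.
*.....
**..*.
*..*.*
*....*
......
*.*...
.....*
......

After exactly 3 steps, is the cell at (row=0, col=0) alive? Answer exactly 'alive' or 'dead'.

Answer: alive

Derivation:
Simulating step by step:
Generation 0 (given above): 15 live cells
Generation 1: 24 live cells
*..***
*..**.
**..*.
*..*.*
*...**
**...*
*.*...
.....*
....**
Generation 2: 30 live cells
*..***
*.***.
***.*.
*..*.*
*...**
**..**
*.*...
*...**
...***
Generation 3: 36 live cells
**.***
*.***.
***.*.
*.**.*
*..***
**.***
*.**..
**..**
...***

Cell (0,0) at generation 3: 1 -> alive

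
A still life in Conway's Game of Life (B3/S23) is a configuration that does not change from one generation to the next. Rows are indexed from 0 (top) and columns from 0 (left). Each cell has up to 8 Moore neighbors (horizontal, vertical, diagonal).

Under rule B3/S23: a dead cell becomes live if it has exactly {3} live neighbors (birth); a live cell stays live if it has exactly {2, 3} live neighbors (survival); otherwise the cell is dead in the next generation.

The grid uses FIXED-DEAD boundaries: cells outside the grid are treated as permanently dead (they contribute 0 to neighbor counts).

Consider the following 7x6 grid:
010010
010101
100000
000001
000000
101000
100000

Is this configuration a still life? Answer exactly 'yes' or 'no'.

Compute generation 1 and compare to generation 0 (given above):
Generation 1:
001010
111010
000010
000000
000000
010000
010000
Cell (0,1) differs: gen0=1 vs gen1=0 -> NOT a still life.

Answer: no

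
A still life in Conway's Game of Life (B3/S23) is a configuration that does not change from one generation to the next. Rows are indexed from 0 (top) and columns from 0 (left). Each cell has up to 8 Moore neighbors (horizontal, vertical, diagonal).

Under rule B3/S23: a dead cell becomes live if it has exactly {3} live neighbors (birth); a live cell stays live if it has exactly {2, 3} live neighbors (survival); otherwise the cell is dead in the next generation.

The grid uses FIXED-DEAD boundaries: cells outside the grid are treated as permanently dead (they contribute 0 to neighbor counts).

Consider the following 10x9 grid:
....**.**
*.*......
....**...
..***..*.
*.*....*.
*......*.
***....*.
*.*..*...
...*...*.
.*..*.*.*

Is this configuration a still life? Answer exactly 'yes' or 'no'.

Answer: no

Derivation:
Compute generation 1 and compare to generation 0 (given above):
Generation 1:
.........
...*..*..
.**.**...
.**.***..
..*...***
*.*...***
*.*...*..
*.**..*..
.*******.
.......*.
Cell (0,4) differs: gen0=1 vs gen1=0 -> NOT a still life.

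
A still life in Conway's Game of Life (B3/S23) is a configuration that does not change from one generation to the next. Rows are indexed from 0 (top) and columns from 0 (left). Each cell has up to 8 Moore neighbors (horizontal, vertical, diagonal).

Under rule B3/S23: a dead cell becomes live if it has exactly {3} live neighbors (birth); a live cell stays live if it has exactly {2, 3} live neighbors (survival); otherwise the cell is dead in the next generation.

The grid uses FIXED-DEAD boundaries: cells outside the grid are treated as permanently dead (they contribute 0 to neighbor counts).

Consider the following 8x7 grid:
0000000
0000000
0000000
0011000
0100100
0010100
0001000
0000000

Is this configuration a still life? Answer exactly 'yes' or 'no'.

Compute generation 1 and compare to generation 0 (given above):
Generation 1:
0000000
0000000
0000000
0011000
0100100
0010100
0001000
0000000
The grids are IDENTICAL -> still life.

Answer: yes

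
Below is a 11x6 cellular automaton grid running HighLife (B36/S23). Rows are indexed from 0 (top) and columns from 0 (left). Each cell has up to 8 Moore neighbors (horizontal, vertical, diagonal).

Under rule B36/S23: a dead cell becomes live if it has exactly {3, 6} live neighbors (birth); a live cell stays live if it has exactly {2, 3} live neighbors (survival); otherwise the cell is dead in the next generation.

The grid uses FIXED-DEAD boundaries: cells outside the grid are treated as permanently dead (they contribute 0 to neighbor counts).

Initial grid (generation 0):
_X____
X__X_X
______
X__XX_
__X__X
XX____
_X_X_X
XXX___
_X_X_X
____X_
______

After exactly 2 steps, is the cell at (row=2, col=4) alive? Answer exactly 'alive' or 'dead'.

Simulating step by step:
Generation 0 (given above): 21 live cells
Generation 1: 17 live cells
______
______
___X__
___XX_
X_XXX_
XX__X_
______
X__X__
XX_XX_
____X_
______
Generation 2: 23 live cells
______
______
___XX_
______
X_X__X
XXX_X_
XX____
XXXXX_
XXXXX_
___XX_
______

Cell (2,4) at generation 2: 1 -> alive

Answer: alive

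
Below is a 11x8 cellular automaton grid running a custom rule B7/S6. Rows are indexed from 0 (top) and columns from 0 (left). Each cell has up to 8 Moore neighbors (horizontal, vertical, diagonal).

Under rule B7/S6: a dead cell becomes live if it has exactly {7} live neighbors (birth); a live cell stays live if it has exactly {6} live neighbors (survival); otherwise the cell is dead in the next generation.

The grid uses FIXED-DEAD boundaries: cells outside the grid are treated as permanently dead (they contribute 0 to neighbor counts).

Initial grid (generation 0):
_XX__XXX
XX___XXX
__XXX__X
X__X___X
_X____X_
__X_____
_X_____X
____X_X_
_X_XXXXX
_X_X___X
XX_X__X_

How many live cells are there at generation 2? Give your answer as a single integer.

Answer: 0

Derivation:
Simulating step by step:
Generation 0 (given above): 37 live cells
Generation 1: 1 live cells
________
______X_
________
________
________
________
________
________
________
________
________
Generation 2: 0 live cells
________
________
________
________
________
________
________
________
________
________
________
Population at generation 2: 0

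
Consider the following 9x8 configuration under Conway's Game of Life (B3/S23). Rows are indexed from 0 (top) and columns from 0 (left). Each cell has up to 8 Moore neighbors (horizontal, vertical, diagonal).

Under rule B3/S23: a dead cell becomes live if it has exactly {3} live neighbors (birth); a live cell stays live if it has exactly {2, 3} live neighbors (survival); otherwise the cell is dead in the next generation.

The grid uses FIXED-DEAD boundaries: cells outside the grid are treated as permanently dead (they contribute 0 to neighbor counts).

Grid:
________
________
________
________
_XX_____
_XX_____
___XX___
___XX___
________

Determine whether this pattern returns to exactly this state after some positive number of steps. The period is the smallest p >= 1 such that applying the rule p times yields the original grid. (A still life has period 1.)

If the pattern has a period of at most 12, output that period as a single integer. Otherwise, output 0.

Simulating and comparing each generation to the original:
Gen 0 (original, given above): 8 live cells
Gen 1: 6 live cells, differs from original
Gen 2: 8 live cells, MATCHES original -> period = 2

Answer: 2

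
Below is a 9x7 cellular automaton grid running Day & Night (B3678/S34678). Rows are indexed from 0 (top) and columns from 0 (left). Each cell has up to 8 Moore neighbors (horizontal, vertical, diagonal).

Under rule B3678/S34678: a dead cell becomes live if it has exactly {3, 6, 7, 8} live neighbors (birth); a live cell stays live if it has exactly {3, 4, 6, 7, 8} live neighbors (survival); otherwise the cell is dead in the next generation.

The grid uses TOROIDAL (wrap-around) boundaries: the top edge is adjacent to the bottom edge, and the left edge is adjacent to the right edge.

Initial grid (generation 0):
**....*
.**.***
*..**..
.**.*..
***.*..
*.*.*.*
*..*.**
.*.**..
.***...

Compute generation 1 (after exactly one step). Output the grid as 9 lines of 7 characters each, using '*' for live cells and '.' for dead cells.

Simulating step by step:
Generation 0 (given above): 32 live cells
Generation 1: 37 live cells
(generation 1 grid is the final answer)

Answer: ..*.*.*
***.***
*...*.*
..****.
****..*
.**.*..
*..*.**
.******
.*.**..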